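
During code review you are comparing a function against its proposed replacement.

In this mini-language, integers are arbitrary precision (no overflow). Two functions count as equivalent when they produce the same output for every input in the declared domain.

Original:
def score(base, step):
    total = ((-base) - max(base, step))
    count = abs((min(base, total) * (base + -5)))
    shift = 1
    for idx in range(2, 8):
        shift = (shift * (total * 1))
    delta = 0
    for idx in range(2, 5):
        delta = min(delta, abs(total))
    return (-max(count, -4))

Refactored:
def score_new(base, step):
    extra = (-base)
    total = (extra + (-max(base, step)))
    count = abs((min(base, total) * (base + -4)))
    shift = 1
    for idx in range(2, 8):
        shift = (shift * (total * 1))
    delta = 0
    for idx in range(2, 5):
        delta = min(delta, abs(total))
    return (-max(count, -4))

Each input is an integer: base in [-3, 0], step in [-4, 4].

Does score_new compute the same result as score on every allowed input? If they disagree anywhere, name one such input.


Evaluate both at base=-3, step=-4.
score: total becomes 6; next count becomes 24; next shift becomes 1; next at idx=2:; next shift becomes 6; next at idx=3:; next shift becomes 36; next at idx=4:; next shift becomes 216; next at idx=5:; next shift becomes 1296; next at idx=6:; next shift becomes 7776; next at idx=7:; next shift becomes 46656; next delta becomes 0; next at idx=2:; next delta becomes 0; next at idx=3:; next delta becomes 0; next at idx=4:; next delta becomes 0; next final value -24
score_new: extra becomes 3; next total becomes 6; next count becomes 21; next shift becomes 1; next at idx=2:; next shift becomes 6; next at idx=3:; next shift becomes 36; next at idx=4:; next shift becomes 216; next at idx=5:; next shift becomes 1296; next at idx=6:; next shift becomes 7776; next at idx=7:; next shift becomes 46656; next delta becomes 0; next at idx=2:; next delta becomes 0; next at idx=3:; next delta becomes 0; next at idx=4:; next delta becomes 0; next final value -21
-24 vs -21 — the two versions disagree here.
verdict: not equivalent; witness: base=-3, step=-4


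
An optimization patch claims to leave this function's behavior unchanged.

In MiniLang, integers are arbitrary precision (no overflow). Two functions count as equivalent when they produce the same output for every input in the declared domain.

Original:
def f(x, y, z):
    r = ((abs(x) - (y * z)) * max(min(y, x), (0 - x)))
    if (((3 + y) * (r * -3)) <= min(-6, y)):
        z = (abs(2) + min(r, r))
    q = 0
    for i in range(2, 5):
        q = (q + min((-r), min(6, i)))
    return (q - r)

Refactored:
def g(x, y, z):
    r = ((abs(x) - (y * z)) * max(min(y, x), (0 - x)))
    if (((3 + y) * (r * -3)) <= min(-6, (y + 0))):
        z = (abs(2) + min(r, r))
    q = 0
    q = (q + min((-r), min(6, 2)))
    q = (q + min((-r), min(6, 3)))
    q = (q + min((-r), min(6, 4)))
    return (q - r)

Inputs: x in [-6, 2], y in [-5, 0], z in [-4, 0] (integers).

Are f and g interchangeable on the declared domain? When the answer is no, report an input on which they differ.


Although local variable names differ, loop structure differs, arithmetic usage differs, statement counts differ, constant usage differs, min/max/abs usage differs, 270/270 inputs agree.
verdict: equivalent


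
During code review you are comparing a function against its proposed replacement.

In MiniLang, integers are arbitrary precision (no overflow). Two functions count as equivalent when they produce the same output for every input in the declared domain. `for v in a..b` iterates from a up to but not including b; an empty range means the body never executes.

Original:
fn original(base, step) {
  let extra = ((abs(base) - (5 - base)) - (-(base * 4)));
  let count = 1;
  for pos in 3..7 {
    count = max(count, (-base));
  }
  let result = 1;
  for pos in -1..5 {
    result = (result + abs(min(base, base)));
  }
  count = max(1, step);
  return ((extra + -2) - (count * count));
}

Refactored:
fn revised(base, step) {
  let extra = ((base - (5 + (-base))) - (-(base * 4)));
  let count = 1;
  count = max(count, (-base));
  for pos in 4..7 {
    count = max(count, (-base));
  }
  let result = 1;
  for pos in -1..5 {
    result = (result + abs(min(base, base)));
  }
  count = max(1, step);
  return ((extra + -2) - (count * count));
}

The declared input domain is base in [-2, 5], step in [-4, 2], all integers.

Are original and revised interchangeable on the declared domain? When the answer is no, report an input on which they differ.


Input base=-2, step=-4: -16 from original versus -20 from revised.
verdict: not equivalent; witness: base=-2, step=-4


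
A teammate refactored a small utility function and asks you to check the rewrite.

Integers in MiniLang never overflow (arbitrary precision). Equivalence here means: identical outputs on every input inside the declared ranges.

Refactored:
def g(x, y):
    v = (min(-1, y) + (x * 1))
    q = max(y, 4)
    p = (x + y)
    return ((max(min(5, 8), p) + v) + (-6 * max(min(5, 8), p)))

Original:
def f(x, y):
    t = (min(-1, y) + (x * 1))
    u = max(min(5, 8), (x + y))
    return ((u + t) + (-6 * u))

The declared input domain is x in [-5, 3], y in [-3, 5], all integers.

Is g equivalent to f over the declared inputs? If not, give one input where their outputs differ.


Behavior is preserved: although constant usage differs; and statement counts differ; and min/max/abs usage differs; and local variable names differ, the outputs never diverge.
As a probe, take x=2, y=-3: f runs t := -1 | u := 5 | result -26; g runs v := -1 | q := 4 | p := -1 | result -26; both end at -26.
An exhaustive pass over the 81 declared inputs shows identical outputs.
verdict: equivalent


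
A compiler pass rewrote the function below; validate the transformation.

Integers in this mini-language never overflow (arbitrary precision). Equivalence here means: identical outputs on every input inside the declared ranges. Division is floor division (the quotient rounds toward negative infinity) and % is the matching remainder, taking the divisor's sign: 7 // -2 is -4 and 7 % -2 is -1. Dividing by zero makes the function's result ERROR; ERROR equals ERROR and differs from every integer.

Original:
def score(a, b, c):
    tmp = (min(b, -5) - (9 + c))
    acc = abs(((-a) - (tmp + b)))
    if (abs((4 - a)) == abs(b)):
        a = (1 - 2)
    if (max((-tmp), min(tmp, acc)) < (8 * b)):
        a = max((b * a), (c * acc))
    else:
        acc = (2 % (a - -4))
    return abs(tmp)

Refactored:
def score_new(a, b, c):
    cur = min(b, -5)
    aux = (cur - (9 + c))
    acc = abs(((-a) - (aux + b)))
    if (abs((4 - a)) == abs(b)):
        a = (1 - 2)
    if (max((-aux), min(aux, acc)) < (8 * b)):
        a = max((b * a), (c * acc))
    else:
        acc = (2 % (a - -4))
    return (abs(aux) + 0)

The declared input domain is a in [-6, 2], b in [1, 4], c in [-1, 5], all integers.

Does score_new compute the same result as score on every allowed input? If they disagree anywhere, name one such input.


Equivalent — the differences include local variable names differ, and statement counts differ, and arithmetic usage differs, and constant usage differs, yet no declared input distinguishes the two.
One worked example (a=0, b=3, c=3) — score: tmp=-17, then acc=14, then (abs((4 - a)) == abs(b)) is false, then (max((-tmp), min(tmp, acc)) < (8 * b)) is true, then a=42, then returns 17; score_new: cur=-5, then aux=-17, then acc=14, then (abs((4 - a)) == abs(b)) is false, then (max((-aux), min(aux, acc)) < (8 * b)) is true, then a=42, then returns 17; agreement on 17.
An exhaustive pass over the 252 declared inputs shows identical outputs.
verdict: equivalent


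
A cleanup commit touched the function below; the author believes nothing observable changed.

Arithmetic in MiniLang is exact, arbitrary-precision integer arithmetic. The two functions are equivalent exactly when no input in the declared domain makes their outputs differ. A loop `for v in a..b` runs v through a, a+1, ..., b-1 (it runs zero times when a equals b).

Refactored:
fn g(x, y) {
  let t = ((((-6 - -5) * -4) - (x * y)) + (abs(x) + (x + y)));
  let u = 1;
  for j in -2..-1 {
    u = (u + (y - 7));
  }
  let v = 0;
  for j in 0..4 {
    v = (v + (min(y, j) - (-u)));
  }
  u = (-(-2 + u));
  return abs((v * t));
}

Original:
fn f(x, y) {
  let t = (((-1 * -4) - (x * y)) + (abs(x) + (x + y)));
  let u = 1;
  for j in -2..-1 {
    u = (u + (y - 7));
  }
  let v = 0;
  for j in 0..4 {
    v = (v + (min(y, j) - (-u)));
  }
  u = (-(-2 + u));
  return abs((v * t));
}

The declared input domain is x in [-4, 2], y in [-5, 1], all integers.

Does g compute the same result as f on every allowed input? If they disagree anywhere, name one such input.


The two versions differ — the changes include constant usage differs, arithmetic usage differs.
Spot check at x=-2, y=-2 — f: t=-2, then u=1, then (j=-2), then u=-8, then v=0, then (j=0), then v=-10, then (j=1), then v=-20, then (j=2), then v=-30, then (j=3), then v=-40, then u=10, then returns 80. g: t=-2, then u=1, then (j=-2), then u=-8, then v=0, then (j=0), then v=-10, then (j=1), then v=-20, then (j=2), then v=-30, then (j=3), then v=-40, then u=10, then returns 80. Both give 80.
Every one of the 49 inputs gives matching results.
verdict: equivalent


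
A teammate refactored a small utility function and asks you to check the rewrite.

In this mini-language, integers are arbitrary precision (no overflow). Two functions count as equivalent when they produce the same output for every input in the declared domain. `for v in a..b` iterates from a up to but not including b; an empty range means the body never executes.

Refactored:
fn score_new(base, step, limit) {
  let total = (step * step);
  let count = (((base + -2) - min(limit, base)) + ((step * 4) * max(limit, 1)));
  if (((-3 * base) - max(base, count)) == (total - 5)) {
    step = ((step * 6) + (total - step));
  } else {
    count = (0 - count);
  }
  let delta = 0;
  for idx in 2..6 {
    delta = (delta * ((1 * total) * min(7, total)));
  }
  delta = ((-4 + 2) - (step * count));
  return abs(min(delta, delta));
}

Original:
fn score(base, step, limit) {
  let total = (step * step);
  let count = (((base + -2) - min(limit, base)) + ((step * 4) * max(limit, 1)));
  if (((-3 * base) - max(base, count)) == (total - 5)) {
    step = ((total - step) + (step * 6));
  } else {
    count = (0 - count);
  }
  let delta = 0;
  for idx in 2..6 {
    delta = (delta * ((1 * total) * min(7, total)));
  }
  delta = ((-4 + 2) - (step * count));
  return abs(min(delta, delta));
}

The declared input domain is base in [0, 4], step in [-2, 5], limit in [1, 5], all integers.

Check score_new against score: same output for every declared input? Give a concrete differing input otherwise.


Behavior is preserved: although same computation, different form, the outputs never diverge.
One worked example (base=3, step=-2, limit=1) — score: total := 4 | count := -8 | (((-3 * base) - max(base, count)) == (total - 5)): false | count := 8 | delta := 0 | iter idx=2: | delta := 0 | iter idx=3: | delta := 0 | iter idx=4: | delta := 0 | iter idx=5: | delta := 0 | delta := 14 | result 14; score_new: total := 4 | count := -8 | (((-3 * base) - max(base, count)) == (total - 5)): false | count := 8 | delta := 0 | iter idx=2: | delta := 0 | iter idx=3: | delta := 0 | iter idx=4: | delta := 0 | iter idx=5: | delta := 0 | delta := 14 | result 14; agreement on 14.
Checked all 200 inputs in the declared domain: the outputs agree on every one.
verdict: equivalent


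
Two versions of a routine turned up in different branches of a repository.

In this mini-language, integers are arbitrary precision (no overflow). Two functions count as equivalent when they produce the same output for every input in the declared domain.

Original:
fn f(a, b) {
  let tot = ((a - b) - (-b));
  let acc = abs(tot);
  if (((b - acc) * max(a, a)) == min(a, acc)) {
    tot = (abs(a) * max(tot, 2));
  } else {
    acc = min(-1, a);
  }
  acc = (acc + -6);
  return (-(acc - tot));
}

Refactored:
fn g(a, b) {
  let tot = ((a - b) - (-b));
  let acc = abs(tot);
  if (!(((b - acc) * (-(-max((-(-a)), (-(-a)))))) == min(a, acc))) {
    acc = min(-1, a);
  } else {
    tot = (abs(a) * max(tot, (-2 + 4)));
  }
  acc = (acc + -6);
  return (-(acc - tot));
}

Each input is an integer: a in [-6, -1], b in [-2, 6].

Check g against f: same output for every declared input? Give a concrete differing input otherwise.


Differences: boolean connective usage differs; also constant usage differs; also arithmetic usage differs — yet all 54 inputs agree.
verdict: equivalent


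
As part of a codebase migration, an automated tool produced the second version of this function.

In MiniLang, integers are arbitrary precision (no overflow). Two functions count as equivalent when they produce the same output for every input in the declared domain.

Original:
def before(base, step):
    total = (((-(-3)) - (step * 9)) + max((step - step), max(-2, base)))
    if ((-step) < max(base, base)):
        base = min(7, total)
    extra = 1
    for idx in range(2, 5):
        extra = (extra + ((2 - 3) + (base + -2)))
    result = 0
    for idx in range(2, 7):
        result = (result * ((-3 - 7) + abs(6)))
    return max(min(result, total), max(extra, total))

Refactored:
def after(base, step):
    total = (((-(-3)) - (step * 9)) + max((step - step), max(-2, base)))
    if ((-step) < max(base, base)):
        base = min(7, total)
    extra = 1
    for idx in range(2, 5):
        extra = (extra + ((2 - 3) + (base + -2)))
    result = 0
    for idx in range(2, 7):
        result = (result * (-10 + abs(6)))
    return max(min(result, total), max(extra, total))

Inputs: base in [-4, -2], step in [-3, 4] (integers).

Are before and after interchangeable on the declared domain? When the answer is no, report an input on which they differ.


Although constant usage differs, arithmetic usage differs, 24/24 inputs agree.
verdict: equivalent


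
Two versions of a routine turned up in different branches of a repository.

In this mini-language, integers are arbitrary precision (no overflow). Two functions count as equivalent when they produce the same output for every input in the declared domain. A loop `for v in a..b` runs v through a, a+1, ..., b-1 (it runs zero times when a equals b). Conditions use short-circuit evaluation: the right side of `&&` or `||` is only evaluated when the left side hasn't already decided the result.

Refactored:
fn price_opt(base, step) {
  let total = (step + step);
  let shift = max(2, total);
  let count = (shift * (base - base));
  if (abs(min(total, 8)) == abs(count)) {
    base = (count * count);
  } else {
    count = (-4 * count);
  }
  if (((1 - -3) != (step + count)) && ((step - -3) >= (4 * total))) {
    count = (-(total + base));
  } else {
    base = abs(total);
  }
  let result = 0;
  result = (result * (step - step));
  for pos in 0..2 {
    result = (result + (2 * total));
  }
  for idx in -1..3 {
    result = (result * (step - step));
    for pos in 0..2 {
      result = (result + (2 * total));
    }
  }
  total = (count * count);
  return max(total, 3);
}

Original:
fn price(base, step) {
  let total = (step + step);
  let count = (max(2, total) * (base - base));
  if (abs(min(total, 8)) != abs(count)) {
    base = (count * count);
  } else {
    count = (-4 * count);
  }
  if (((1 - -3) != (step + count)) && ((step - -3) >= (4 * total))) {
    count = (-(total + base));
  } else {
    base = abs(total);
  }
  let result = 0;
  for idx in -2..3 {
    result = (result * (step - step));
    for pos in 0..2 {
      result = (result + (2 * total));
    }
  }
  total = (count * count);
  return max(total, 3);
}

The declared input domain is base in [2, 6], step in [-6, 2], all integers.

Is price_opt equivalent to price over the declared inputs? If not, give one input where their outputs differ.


Consider the input base=2, step=-6.
price: total becomes -12; next count becomes 0; next (abs(min(total, 8)) != abs(count)) evaluates to true; next base becomes 0; next (((1 - -3) != (step + count)) && ((step - -3) >= (4 * total))) evaluates to true; next count becomes 12; next result becomes 0; next at idx=-2:; next result becomes 0; next at pos=0:; next result becomes -24; next at pos=1:; next result becomes -48; next at idx=-1:; next result becomes 0; next at pos=0:; next result becomes -24; next at pos=1:; next result becomes -48; next at idx=0:; next result becomes 0; next at pos=0:; next result becomes -24; next at pos=1:; next result becomes -48; next at idx=1:; next result becomes 0; next at pos=0:; next result becomes -24; next at pos=1:; next result becomes -48; next at idx=2:; next result becomes 0; next at pos=0:; next result becomes -24; next at pos=1:; next result becomes -48; next total becomes 144; next final value 144
price_opt: total becomes -12; next shift becomes 2; next count becomes 0; next (abs(min(total, 8)) == abs(count)) evaluates to false; next count becomes 0; next (((1 - -3) != (step + count)) && ((step - -3) >= (4 * total))) evaluates to true; next count becomes 10; next result becomes 0; next result becomes 0; next at pos=0:; next result becomes -24; next at pos=1:; next result becomes -48; next at idx=-1:; next result becomes 0; next at pos=0:; next result becomes -24; next at pos=1:; next result becomes -48; next at idx=0:; next result becomes 0; next at pos=0:; next result becomes -24; next at pos=1:; next result becomes -48; next at idx=1:; next result becomes 0; next at pos=0:; next result becomes -24; next at pos=1:; next result becomes -48; next at idx=2:; next result becomes 0; next at pos=0:; next result becomes -24; next at pos=1:; next result becomes -48; next total becomes 100; next final value 100
144 != 100, so the rewrite changes behavior.
verdict: not equivalent; witness: base=2, step=-6


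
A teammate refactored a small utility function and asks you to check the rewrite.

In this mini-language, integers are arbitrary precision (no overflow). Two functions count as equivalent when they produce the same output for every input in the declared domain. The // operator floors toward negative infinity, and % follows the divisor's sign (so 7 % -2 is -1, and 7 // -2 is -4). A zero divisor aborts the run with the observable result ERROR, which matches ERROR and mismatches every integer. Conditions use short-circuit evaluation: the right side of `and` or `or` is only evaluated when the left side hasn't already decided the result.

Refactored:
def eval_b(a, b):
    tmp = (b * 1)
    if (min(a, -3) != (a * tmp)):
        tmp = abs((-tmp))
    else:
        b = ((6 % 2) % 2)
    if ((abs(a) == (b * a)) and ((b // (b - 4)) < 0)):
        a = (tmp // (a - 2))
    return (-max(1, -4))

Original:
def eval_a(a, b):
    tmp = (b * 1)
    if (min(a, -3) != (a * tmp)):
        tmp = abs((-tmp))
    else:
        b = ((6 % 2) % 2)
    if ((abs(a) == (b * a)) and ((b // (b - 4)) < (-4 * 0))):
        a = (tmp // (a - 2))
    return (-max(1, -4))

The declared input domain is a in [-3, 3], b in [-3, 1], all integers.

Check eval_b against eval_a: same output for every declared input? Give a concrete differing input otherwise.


Differences: arithmetic usage differs; also constant usage differs — yet all 35 inputs agree.
verdict: equivalent


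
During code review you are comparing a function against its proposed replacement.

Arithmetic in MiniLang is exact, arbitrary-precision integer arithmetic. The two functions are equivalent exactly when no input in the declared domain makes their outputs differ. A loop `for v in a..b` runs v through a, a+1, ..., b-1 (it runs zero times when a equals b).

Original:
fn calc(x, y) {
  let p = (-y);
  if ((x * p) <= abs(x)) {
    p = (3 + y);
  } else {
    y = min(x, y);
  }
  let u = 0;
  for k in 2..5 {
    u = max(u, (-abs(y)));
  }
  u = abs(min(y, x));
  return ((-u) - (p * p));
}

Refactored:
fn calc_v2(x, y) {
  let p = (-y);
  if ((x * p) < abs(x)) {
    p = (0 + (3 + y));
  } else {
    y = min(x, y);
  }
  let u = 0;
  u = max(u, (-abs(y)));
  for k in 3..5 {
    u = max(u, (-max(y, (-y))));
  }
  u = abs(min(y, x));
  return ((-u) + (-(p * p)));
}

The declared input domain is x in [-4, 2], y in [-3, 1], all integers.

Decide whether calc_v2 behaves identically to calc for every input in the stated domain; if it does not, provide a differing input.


Evaluate both at x=-4, y=1.
calc: p := -1 | ((x * p) <= abs(x)): true | p := 4 | u := 0 | iter k=2: | u := 0 | iter k=3: | u := 0 | iter k=4: | u := 0 | u := 4 | result -20
calc_v2: p := -1 | ((x * p) < abs(x)): false | y := -4 | u := 0 | u := 0 | iter k=3: | u := 0 | iter k=4: | u := 0 | u := 4 | result -5
-20 vs -5 — the two versions disagree here.
verdict: not equivalent; witness: x=-4, y=1


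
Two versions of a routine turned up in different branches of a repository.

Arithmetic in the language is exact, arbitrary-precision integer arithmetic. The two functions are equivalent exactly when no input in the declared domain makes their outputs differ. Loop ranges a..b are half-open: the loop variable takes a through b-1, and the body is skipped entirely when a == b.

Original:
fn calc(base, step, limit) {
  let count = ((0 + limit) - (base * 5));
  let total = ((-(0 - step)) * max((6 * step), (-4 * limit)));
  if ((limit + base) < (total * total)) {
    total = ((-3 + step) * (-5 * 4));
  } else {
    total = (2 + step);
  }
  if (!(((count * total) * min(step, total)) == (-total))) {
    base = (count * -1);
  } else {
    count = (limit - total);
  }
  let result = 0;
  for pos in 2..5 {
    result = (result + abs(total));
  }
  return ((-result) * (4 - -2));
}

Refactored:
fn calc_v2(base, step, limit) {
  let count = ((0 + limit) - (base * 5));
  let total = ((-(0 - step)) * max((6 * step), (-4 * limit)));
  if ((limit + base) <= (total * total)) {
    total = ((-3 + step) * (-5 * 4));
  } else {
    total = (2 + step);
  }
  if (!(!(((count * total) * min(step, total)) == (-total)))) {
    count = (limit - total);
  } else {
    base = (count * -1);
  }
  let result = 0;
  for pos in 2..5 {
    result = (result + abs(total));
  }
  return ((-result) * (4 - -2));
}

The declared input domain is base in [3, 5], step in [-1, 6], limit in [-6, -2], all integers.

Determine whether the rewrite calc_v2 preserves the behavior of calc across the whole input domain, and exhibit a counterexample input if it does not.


Run the pair on base=3, step=0, limit=-3.
calc: count becomes -18; next total becomes 0; next ((limit + base) < (total * total)) evaluates to false; next total becomes 2; next (!(((count * total) * min(step, total)) == (-total))) evaluates to true; next base becomes 18; next result becomes 0; next at pos=2:; next result becomes 2; next at pos=3:; next result becomes 4; next at pos=4:; next result becomes 6; next final value -36
calc_v2: count becomes -18; next total becomes 0; next ((limit + base) <= (total * total)) evaluates to true; next total becomes 60; next (!(!(((count * total) * min(step, total)) == (-total)))) evaluates to false; next base becomes 18; next result becomes 0; next at pos=2:; next result becomes 60; next at pos=3:; next result becomes 120; next at pos=4:; next result becomes 180; next final value -1080
-36 and -1080 differ, so these are not the same function on this domain.
verdict: not equivalent; witness: base=3, step=0, limit=-3


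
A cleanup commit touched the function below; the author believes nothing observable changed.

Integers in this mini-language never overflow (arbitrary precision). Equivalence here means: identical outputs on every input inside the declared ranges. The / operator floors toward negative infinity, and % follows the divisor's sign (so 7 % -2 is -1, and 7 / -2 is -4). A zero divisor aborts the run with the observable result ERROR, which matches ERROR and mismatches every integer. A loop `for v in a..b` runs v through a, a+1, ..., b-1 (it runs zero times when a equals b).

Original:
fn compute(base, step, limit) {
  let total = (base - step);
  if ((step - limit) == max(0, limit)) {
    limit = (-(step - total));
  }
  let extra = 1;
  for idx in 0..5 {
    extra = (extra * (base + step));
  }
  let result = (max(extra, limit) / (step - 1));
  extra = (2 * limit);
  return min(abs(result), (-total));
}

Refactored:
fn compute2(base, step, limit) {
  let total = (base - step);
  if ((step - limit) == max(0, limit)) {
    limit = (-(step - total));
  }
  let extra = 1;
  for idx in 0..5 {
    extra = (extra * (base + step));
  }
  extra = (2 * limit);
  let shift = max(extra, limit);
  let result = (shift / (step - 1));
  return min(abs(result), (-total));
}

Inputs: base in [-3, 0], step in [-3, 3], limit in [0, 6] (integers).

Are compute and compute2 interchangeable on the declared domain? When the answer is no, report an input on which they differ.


The rewrite breaks on base=-3, step=-1, limit=2, where the results are 1 and 2.
compute: total = -2; ((step - limit) == max(0, limit)) -> false; extra = 1; [idx=0]; extra = -4; [idx=1]; extra = 16; [idx=2]; extra = -64; [idx=3]; extra = 256; [idx=4]; extra = -1024; result = -1; extra = 4; return 1
compute2: total = -2; ((step - limit) == max(0, limit)) -> false; extra = 1; [idx=0]; extra = -4; [idx=1]; extra = 16; [idx=2]; extra = -64; [idx=3]; extra = 256; [idx=4]; extra = -1024; extra = 4; shift = 4; result = -2; return 2
verdict: not equivalent; witness: base=-3, step=-1, limit=2


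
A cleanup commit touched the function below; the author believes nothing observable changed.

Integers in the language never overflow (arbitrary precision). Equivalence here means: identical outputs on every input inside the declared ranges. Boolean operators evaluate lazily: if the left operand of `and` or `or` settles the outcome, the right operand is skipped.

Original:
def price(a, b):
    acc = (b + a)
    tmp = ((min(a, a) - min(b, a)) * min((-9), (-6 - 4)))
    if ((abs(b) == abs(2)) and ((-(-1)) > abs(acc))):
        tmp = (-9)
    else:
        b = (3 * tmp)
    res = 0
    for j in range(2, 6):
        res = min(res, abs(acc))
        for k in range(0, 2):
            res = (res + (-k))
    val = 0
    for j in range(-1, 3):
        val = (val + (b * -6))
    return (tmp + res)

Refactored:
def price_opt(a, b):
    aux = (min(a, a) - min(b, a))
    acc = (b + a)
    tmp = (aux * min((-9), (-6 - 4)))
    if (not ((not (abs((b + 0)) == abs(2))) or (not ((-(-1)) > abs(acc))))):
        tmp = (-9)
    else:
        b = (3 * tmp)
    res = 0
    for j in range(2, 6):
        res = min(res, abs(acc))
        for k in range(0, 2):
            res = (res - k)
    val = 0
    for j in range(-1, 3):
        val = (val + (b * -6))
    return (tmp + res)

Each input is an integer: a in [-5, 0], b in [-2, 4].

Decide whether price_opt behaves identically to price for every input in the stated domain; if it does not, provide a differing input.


Side by side, the visible changes include: boolean connective usage differs, and local variable names differ, and statement counts differ, and arithmetic usage differs, and constant usage differs.
Spot check at a=-2, b=4 — price: acc=2, then tmp=0, then ((abs(b) == abs(2)) and ((-(-1)) > abs(acc))) is false, then b=0, then res=0, then (j=2), then res=0, then (k=0), then res=0, then (k=1), then res=-1, then (j=3), then res=-1, then (k=0), then res=-1, then (k=1), then res=-2, then (j=4), then res=-2, then (k=0), then res=-2, then (k=1), then res=-3, then (j=5), then res=-3, then (k=0), then res=-3, then (k=1), then res=-4, then val=0, then (j=-1), then val=0, then (j=0), then val=0, then (j=1), then val=0, then (j=2), then val=0, then returns -4. price_opt: aux=0, then acc=2, then tmp=0, then (not ((not (abs((b + 0)) == abs(2))) or (not ((-(-1)) > abs(acc))))) is false, then b=0, then res=0, then (j=2), then res=0, then (k=0), then res=0, then (k=1), then res=-1, then (j=3), then res=-1, then (k=0), then res=-1, then (k=1), then res=-2, then (j=4), then res=-2, then (k=0), then res=-2, then (k=1), then res=-3, then (j=5), then res=-3, then (k=0), then res=-3, then (k=1), then res=-4, then val=0, then (j=-1), then val=0, then (j=0), then val=0, then (j=1), then val=0, then (j=2), then val=0, then returns -4. Both give -4.
Checked all 42 inputs in the declared domain: the outputs agree on every one.
verdict: equivalent


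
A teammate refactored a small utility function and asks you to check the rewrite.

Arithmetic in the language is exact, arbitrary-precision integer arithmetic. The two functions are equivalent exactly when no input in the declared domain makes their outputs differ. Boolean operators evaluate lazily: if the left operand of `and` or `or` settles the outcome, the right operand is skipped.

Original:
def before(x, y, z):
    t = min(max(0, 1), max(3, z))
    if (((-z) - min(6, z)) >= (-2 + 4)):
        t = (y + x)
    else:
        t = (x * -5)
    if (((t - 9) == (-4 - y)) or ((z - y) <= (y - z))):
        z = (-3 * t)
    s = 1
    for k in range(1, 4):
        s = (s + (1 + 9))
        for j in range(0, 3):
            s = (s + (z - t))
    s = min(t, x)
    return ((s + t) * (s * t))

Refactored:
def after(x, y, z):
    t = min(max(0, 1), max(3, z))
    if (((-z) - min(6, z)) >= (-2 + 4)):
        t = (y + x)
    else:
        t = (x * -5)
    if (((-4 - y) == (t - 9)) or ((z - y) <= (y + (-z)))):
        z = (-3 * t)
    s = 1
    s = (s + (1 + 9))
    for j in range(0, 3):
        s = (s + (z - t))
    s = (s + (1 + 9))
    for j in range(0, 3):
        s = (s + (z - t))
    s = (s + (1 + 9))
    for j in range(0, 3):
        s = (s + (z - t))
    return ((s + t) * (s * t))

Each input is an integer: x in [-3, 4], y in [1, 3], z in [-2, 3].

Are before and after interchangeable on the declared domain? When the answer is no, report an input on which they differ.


The rewrite breaks on x=-3, y=1, z=-2, where the results are -30 and -20806.
before: t becomes 1; next (((-z) - min(6, z)) >= (-2 + 4)) evaluates to true; next t becomes -2; next (((t - 9) == (-4 - y)) or ((z - y) <= (y - z))) evaluates to true; next z becomes 6; next s becomes 1; next at k=1:; next s becomes 11; next at j=0:; next s becomes 19; next at j=1:; next s becomes 27; next at j=2:; next s becomes 35; next at k=2:; next s becomes 45; next at j=0:; next s becomes 53; next at j=1:; next s becomes 61; next at j=2:; next s becomes 69; next at k=3:; next s becomes 79; next at j=0:; next s becomes 87; next at j=1:; next s becomes 95; next at j=2:; next s becomes 103; next s becomes -3; next final value -30
after: t becomes 1; next (((-z) - min(6, z)) >= (-2 + 4)) evaluates to true; next t becomes -2; next (((-4 - y) == (t - 9)) or ((z - y) <= (y + (-z)))) evaluates to true; next z becomes 6; next s becomes 1; next s becomes 11; next at j=0:; next s becomes 19; next at j=1:; next s becomes 27; next at j=2:; next s becomes 35; next s becomes 45; next at j=0:; next s becomes 53; next at j=1:; next s becomes 61; next at j=2:; next s becomes 69; next s becomes 79; next at j=0:; next s becomes 87; next at j=1:; next s becomes 95; next at j=2:; next s becomes 103; next final value -20806
verdict: not equivalent; witness: x=-3, y=1, z=-2


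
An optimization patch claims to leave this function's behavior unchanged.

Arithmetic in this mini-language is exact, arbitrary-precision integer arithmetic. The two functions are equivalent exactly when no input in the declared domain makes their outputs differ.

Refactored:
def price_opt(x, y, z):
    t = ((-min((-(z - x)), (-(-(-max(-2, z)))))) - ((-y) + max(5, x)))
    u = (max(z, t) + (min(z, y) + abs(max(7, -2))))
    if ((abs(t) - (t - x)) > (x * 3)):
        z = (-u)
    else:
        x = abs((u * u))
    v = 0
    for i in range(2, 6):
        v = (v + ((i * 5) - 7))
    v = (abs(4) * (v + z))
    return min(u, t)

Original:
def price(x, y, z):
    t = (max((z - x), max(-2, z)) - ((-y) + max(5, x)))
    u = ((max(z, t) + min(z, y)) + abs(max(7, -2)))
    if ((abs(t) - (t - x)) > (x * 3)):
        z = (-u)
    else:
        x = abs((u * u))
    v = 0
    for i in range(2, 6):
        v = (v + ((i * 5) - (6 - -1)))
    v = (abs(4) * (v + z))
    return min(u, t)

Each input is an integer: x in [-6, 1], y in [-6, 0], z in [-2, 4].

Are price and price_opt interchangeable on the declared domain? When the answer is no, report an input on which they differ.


Differences: constant usage differs; and arithmetic usage differs; and min/max/abs usage differs — yet all 392 inputs agree.
verdict: equivalent


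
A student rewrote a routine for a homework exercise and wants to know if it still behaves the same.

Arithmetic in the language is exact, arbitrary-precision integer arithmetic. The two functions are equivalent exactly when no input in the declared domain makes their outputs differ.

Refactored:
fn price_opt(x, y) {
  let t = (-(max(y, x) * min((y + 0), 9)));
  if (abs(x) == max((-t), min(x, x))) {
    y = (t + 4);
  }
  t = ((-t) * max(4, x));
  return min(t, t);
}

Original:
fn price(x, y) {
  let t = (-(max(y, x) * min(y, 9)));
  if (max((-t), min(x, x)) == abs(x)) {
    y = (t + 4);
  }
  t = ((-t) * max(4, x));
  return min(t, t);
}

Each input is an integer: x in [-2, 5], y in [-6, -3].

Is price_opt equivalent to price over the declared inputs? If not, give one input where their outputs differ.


Comparing the listings, the differences include: arithmetic usage differs; constant usage differs.
One worked example (x=4, y=-4) — price: t := 16 | (max((-t), min(x, x)) == abs(x)): true | y := 20 | t := -64 | result -64; price_opt: t := 16 | (abs(x) == max((-t), min(x, x))): true | y := 20 | t := -64 | result -64; agreement on -64.
Sweeping the whole domain (32 inputs) finds no disagreement.
verdict: equivalent


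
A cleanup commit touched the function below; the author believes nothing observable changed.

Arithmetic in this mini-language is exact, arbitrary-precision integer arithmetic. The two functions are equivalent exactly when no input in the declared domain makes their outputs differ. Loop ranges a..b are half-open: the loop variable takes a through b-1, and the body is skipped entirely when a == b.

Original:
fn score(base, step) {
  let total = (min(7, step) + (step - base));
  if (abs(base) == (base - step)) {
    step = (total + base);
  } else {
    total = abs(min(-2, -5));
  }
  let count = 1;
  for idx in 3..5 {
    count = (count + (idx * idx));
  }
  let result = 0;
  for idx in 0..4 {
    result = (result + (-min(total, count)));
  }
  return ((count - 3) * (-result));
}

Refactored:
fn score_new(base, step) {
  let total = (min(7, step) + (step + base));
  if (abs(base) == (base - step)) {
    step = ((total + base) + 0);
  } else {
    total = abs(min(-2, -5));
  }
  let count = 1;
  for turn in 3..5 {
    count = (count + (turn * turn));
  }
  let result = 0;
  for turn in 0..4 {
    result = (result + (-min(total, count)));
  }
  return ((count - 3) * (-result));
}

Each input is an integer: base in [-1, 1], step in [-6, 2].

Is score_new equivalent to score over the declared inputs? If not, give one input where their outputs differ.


Run the pair on base=-1, step=-2.
score: total = -3; (abs(base) == (base - step)) -> true; step = -4; count = 1; [idx=3]; count = 10; [idx=4]; count = 26; result = 0; [idx=0]; result = 3; [idx=1]; result = 6; [idx=2]; result = 9; [idx=3]; result = 12; return -276
score_new: total = -5; (abs(base) == (base - step)) -> true; step = -6; count = 1; [turn=3]; count = 10; [turn=4]; count = 26; result = 0; [turn=0]; result = 5; [turn=1]; result = 10; [turn=2]; result = 15; [turn=3]; result = 20; return -460
-276 against -460: the behavior changed.
verdict: not equivalent; witness: base=-1, step=-2


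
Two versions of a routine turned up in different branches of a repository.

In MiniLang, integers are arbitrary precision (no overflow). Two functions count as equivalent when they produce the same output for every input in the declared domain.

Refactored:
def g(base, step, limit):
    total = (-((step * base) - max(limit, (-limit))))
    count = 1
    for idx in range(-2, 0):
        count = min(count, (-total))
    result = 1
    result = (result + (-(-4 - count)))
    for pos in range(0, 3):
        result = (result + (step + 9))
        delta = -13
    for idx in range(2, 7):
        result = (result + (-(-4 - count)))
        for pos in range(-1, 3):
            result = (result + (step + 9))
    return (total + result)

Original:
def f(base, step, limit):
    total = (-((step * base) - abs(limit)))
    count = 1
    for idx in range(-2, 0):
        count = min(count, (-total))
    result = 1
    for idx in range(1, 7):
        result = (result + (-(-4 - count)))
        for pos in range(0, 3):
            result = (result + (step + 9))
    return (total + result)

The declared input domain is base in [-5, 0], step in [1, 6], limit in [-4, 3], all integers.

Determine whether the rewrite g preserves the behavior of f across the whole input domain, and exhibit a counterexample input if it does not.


Run the pair on base=-5, step=1, limit=-4.
f: total=9, then count=1, then (idx=-2), then count=-9, then (idx=-1), then count=-9, then result=1, then (idx=1), then result=-4, then (pos=0), then result=6, then (pos=1), then result=16, then (pos=2), then result=26, then (idx=2), then result=21, then (pos=0), then result=31, then (pos=1), then result=41, then (pos=2), then result=51, then (idx=3), then result=46, then (pos=0), then result=56, then (pos=1), then result=66, then (pos=2), then result=76, then (idx=4), then result=71, then (pos=0), then result=81, then (pos=1), then result=91, then (pos=2), then result=101, then (idx=5), then result=96, then (pos=0), then result=106, then (pos=1), then result=116, then (pos=2), then result=126, then (idx=6), then result=121, then (pos=0), then result=131, then (pos=1), then result=141, then (pos=2), then result=151, then returns 160
g: total=9, then count=1, then (idx=-2), then count=-9, then (idx=-1), then count=-9, then result=1, then result=-4, then (pos=0), then result=6, then delta=-13, then (pos=1), then result=16, then delta=-13, then (pos=2), then result=26, then delta=-13, then (idx=2), then result=21, then (pos=-1), then result=31, then (pos=0), then result=41, then (pos=1), then result=51, then (pos=2), then result=61, then (idx=3), then result=56, then (pos=-1), then result=66, then (pos=0), then result=76, then (pos=1), then result=86, then (pos=2), then result=96, then (idx=4), then result=91, then (pos=-1), then result=101, then (pos=0), then result=111, then (pos=1), then result=121, then (pos=2), then result=131, then (idx=5), then result=126, then (pos=-1), then result=136, then (pos=0), then result=146, then (pos=1), then result=156, then (pos=2), then result=166, then (idx=6), then result=161, then (pos=-1), then result=171, then (pos=0), then result=181, then (pos=1), then result=191, then (pos=2), then result=201, then returns 210
160 and 210 differ, so these are not the same function on this domain.
verdict: not equivalent; witness: base=-5, step=1, limit=-4


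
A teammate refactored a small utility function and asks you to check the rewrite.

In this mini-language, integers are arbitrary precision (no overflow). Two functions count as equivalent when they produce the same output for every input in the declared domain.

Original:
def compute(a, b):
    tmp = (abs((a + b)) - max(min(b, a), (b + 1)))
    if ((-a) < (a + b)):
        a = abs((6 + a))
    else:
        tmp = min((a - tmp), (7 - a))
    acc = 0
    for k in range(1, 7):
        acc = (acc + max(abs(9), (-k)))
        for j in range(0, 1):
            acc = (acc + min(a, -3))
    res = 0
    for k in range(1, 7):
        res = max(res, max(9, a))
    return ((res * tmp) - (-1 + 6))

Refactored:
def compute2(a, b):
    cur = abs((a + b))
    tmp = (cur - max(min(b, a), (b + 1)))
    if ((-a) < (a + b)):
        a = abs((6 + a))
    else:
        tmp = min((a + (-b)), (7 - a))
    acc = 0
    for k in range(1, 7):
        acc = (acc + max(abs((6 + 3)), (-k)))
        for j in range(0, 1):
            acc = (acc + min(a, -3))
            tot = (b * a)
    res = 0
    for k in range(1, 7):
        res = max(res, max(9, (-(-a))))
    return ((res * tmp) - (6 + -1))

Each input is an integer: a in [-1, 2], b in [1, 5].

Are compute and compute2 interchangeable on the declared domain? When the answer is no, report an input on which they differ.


At a=-1, b=1: compute gives 4, compute2 gives -23.
verdict: not equivalent; witness: a=-1, b=1
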